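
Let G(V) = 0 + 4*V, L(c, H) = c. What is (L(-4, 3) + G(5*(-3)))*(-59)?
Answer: 3776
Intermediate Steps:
G(V) = 4*V
(L(-4, 3) + G(5*(-3)))*(-59) = (-4 + 4*(5*(-3)))*(-59) = (-4 + 4*(-15))*(-59) = (-4 - 60)*(-59) = -64*(-59) = 3776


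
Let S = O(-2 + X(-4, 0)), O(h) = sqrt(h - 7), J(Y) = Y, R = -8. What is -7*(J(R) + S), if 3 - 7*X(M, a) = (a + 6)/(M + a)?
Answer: 56 - 3*I*sqrt(182)/2 ≈ 56.0 - 20.236*I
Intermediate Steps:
X(M, a) = 3/7 - (6 + a)/(7*(M + a)) (X(M, a) = 3/7 - (a + 6)/(7*(M + a)) = 3/7 - (6 + a)/(7*(M + a)))
O(h) = sqrt(-7 + h)
S = 3*I*sqrt(182)/14 (S = sqrt(-7 + (-2 + (-6 + 2*0 + 3*(-4))/(7*(-4 + 0)))) = sqrt(-7 + (-2 + (1/7)*(-6 + 0 - 12)/(-4))) = sqrt(-7 + (-2 + (1/7)*(-1/4)*(-18))) = sqrt(-7 + (-2 + 9/14)) = sqrt(-7 - 19/14) = sqrt(-117/14) = 3*I*sqrt(182)/14 ≈ 2.8909*I)
-7*(J(R) + S) = -7*(-8 + 3*I*sqrt(182)/14) = 56 - 3*I*sqrt(182)/2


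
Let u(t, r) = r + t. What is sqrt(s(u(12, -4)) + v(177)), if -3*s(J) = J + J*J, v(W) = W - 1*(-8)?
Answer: sqrt(161) ≈ 12.689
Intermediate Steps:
v(W) = 8 + W (v(W) = W + 8 = 8 + W)
s(J) = -J/3 - J**2/3 (s(J) = -(J + J*J)/3 = -(J + J**2)/3 = -J/3 - J**2/3)
sqrt(s(u(12, -4)) + v(177)) = sqrt(-(-4 + 12)*(1 + (-4 + 12))/3 + (8 + 177)) = sqrt(-1/3*8*(1 + 8) + 185) = sqrt(-1/3*8*9 + 185) = sqrt(-24 + 185) = sqrt(161)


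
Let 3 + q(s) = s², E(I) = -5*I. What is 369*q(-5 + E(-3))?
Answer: 35793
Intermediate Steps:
q(s) = -3 + s²
369*q(-5 + E(-3)) = 369*(-3 + (-5 - 5*(-3))²) = 369*(-3 + (-5 + 15)²) = 369*(-3 + 10²) = 369*(-3 + 100) = 369*97 = 35793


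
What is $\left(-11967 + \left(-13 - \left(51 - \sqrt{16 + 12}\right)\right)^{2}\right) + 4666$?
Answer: $-3177 - 256 \sqrt{7} \approx -3854.3$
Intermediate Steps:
$\left(-11967 + \left(-13 - \left(51 - \sqrt{16 + 12}\right)\right)^{2}\right) + 4666 = \left(-11967 + \left(-13 - \left(51 - 2 \sqrt{7}\right)\right)^{2}\right) + 4666 = \left(-11967 + \left(-64 + 2 \sqrt{7}\right)^{2}\right) + 4666 = -7301 + \left(-64 + 2 \sqrt{7}\right)^{2}$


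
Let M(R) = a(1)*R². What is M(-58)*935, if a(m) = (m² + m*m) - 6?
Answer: -12581360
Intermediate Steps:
a(m) = -6 + 2*m² (a(m) = (m² + m²) - 6 = 2*m² - 6 = -6 + 2*m²)
M(R) = -4*R² (M(R) = (-6 + 2*1²)*R² = (-6 + 2*1)*R² = (-6 + 2)*R² = -4*R²)
M(-58)*935 = -4*(-58)²*935 = -4*3364*935 = -13456*935 = -12581360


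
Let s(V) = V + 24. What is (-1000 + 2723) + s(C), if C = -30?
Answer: 1717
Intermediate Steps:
s(V) = 24 + V
(-1000 + 2723) + s(C) = (-1000 + 2723) + (24 - 30) = 1723 - 6 = 1717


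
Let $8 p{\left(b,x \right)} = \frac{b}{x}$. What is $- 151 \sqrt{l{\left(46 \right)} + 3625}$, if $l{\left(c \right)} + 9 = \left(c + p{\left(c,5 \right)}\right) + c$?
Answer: $- \frac{151 \sqrt{370915}}{10} \approx -9196.3$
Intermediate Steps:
$p{\left(b,x \right)} = \frac{b}{8 x}$ ($p{\left(b,x \right)} = \frac{b \frac{1}{x}}{8} = \frac{b}{8 x}$)
$l{\left(c \right)} = -9 + \frac{81 c}{40}$ ($l{\left(c \right)} = -9 + \left(\left(c + \frac{c}{8 \cdot 5}\right) + c\right) = -9 + \left(\left(c + \frac{1}{8} c \frac{1}{5}\right) + c\right) = -9 + \left(\left(c + \frac{c}{40}\right) + c\right) = -9 + \left(\frac{41 c}{40} + c\right) = -9 + \frac{81 c}{40}$)
$- 151 \sqrt{l{\left(46 \right)} + 3625} = - 151 \sqrt{\left(-9 + \frac{81}{40} \cdot 46\right) + 3625} = - 151 \sqrt{\left(-9 + \frac{1863}{20}\right) + 3625} = - 151 \sqrt{\frac{1683}{20} + 3625} = - 151 \sqrt{\frac{74183}{20}} = - 151 \frac{\sqrt{370915}}{10} = - \frac{151 \sqrt{370915}}{10}$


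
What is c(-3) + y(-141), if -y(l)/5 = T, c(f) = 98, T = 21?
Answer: -7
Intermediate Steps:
y(l) = -105 (y(l) = -5*21 = -105)
c(-3) + y(-141) = 98 - 105 = -7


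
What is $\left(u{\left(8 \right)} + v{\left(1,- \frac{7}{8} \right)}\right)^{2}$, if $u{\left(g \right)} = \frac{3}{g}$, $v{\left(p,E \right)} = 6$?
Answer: $\frac{2601}{64} \approx 40.641$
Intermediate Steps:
$\left(u{\left(8 \right)} + v{\left(1,- \frac{7}{8} \right)}\right)^{2} = \left(\frac{3}{8} + 6\right)^{2} = \left(\frac{51}{8}\right)^{2} = \frac{2601}{64}$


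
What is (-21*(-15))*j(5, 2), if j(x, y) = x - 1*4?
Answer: 315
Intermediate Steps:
j(x, y) = -4 + x (j(x, y) = x - 4 = -4 + x)
(-21*(-15))*j(5, 2) = (-21*(-15))*(-4 + 5) = 315*1 = 315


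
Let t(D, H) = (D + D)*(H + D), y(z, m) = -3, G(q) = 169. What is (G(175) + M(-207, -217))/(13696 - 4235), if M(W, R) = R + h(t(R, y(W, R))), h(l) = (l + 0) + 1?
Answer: 95433/9461 ≈ 10.087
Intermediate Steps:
t(D, H) = 2*D*(D + H) (t(D, H) = (2*D)*(D + H) = 2*D*(D + H))
h(l) = 1 + l (h(l) = l + 1 = 1 + l)
M(W, R) = 1 + R + 2*R*(-3 + R) (M(W, R) = R + (1 + 2*R*(R - 3)) = R + (1 + 2*R*(-3 + R)) = 1 + R + 2*R*(-3 + R))
(G(175) + M(-207, -217))/(13696 - 4235) = (169 + (1 - 217 + 2*(-217)*(-3 - 217)))/(13696 - 4235) = (169 + (1 - 217 + 2*(-217)*(-220)))/9461 = (169 + (1 - 217 + 95480))*(1/9461) = (169 + 95264)*(1/9461) = 95433*(1/9461) = 95433/9461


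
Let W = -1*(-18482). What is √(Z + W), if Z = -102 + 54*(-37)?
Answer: √16382 ≈ 127.99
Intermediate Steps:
Z = -2100 (Z = -102 - 1998 = -2100)
W = 18482
√(Z + W) = √(-2100 + 18482) = √16382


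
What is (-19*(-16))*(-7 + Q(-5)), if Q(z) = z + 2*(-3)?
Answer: -5472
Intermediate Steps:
Q(z) = -6 + z (Q(z) = z - 6 = -6 + z)
(-19*(-16))*(-7 + Q(-5)) = (-19*(-16))*(-7 + (-6 - 5)) = 304*(-7 - 11) = 304*(-18) = -5472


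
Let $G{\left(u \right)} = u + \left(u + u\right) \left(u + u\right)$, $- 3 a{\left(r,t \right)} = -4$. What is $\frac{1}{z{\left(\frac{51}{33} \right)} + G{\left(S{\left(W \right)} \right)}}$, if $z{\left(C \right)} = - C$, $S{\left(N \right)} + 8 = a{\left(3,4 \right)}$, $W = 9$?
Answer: $\frac{99}{16787} \approx 0.0058974$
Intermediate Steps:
$a{\left(r,t \right)} = \frac{4}{3}$ ($a{\left(r,t \right)} = \left(- \frac{1}{3}\right) \left(-4\right) = \frac{4}{3}$)
$S{\left(N \right)} = - \frac{20}{3}$ ($S{\left(N \right)} = -8 + \frac{4}{3} = - \frac{20}{3}$)
$G{\left(u \right)} = u + 4 u^{2}$ ($G{\left(u \right)} = u + 2 u 2 u = u + 4 u^{2}$)
$\frac{1}{z{\left(\frac{51}{33} \right)} + G{\left(S{\left(W \right)} \right)}} = \frac{1}{- \frac{51}{33} - \frac{20 \left(1 + 4 \left(- \frac{20}{3}\right)\right)}{3}} = \frac{1}{- \frac{51}{33} - \frac{20 \left(1 - \frac{80}{3}\right)}{3}} = \frac{1}{\left(-1\right) \frac{17}{11} - - \frac{1540}{9}} = \frac{1}{- \frac{17}{11} + \frac{1540}{9}} = \frac{1}{\frac{16787}{99}} = \frac{99}{16787}$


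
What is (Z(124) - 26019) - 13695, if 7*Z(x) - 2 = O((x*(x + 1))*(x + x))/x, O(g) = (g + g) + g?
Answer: -26428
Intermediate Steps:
O(g) = 3*g (O(g) = 2*g + g = 3*g)
Z(x) = 2/7 + 6*x*(1 + x)/7 (Z(x) = 2/7 + ((3*((x*(x + 1))*(x + x)))/x)/7 = 2/7 + ((3*((x*(1 + x))*(2*x)))/x)/7 = 2/7 + ((3*(2*x²*(1 + x)))/x)/7 = 2/7 + ((6*x²*(1 + x))/x)/7 = 2/7 + (6*x*(1 + x))/7 = 2/7 + 6*x*(1 + x)/7)
(Z(124) - 26019) - 13695 = ((2/7 + (6/7)*124*(1 + 124)) - 26019) - 13695 = ((2/7 + (6/7)*124*125) - 26019) - 13695 = ((2/7 + 93000/7) - 26019) - 13695 = (13286 - 26019) - 13695 = -12733 - 13695 = -26428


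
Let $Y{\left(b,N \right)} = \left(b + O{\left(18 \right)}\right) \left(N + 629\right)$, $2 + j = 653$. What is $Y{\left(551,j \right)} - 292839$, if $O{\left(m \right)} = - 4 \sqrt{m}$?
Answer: $412441 - 15360 \sqrt{2} \approx 3.9072 \cdot 10^{5}$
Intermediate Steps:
$j = 651$ ($j = -2 + 653 = 651$)
$Y{\left(b,N \right)} = \left(629 + N\right) \left(b - 12 \sqrt{2}\right)$ ($Y{\left(b,N \right)} = \left(b - 4 \sqrt{18}\right) \left(N + 629\right) = \left(b - 4 \cdot 3 \sqrt{2}\right) \left(629 + N\right) = \left(b - 12 \sqrt{2}\right) \left(629 + N\right) = \left(629 + N\right) \left(b - 12 \sqrt{2}\right)$)
$Y{\left(551,j \right)} - 292839 = \left(- 7548 \sqrt{2} + 629 \cdot 551 + 651 \cdot 551 - 7812 \sqrt{2}\right) - 292839 = \left(- 7548 \sqrt{2} + 346579 + 358701 - 7812 \sqrt{2}\right) - 292839 = \left(705280 - 15360 \sqrt{2}\right) - 292839 = 412441 - 15360 \sqrt{2}$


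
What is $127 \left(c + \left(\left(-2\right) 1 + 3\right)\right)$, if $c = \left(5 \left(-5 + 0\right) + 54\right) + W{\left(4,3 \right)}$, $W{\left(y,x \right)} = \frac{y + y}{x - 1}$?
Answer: $4318$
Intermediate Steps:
$W{\left(y,x \right)} = \frac{2 y}{-1 + x}$
$c = 33$ ($c = \left(5 \left(-5 + 0\right) + 54\right) + 2 \cdot 4 \frac{1}{-1 + 3} = \left(5 \left(-5\right) + 54\right) + 2 \cdot 4 \cdot \frac{1}{2} = \left(-25 + 54\right) + 2 \cdot 4 \cdot \frac{1}{2} = 29 + 4 = 33$)
$127 \left(c + \left(\left(-2\right) 1 + 3\right)\right) = 127 \left(33 + \left(\left(-2\right) 1 + 3\right)\right) = 127 \left(33 + \left(-2 + 3\right)\right) = 127 \left(33 + 1\right) = 127 \cdot 34 = 4318$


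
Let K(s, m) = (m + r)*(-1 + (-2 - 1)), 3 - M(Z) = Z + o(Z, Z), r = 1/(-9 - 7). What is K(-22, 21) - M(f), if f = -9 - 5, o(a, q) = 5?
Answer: -383/4 ≈ -95.750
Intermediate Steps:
f = -14
r = -1/16 (r = 1/(-16) = -1/16 ≈ -0.062500)
M(Z) = -2 - Z (M(Z) = 3 - (Z + 5) = 3 - (5 + Z) = 3 + (-5 - Z) = -2 - Z)
K(s, m) = 1/4 - 4*m (K(s, m) = (m - 1/16)*(-1 + (-2 - 1)) = (-1/16 + m)*(-1 - 3) = (-1/16 + m)*(-4) = 1/4 - 4*m)
K(-22, 21) - M(f) = (1/4 - 4*21) - (-2 - 1*(-14)) = (1/4 - 84) - (-2 + 14) = -335/4 - 1*12 = -335/4 - 12 = -383/4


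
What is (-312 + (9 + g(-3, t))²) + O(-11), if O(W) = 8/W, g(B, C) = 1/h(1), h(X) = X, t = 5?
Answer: -2340/11 ≈ -212.73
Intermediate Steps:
g(B, C) = 1 (g(B, C) = 1/1 = 1)
(-312 + (9 + g(-3, t))²) + O(-11) = (-312 + (9 + 1)²) + 8/(-11) = (-312 + 10²) + 8*(-1/11) = (-312 + 100) - 8/11 = -212 - 8/11 = -2340/11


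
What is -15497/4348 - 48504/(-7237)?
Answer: 98743603/31466476 ≈ 3.1381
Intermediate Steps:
-15497/4348 - 48504/(-7237) = -15497*1/4348 - 48504*(-1/7237) = -15497/4348 + 48504/7237 = 98743603/31466476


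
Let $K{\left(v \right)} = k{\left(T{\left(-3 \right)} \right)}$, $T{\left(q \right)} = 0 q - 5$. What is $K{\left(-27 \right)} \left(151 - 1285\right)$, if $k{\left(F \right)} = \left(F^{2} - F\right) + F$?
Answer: $-28350$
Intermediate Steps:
$T{\left(q \right)} = -5$ ($T{\left(q \right)} = 0 - 5 = -5$)
$k{\left(F \right)} = F^{2}$
$K{\left(v \right)} = 25$ ($K{\left(v \right)} = \left(-5\right)^{2} = 25$)
$K{\left(-27 \right)} \left(151 - 1285\right) = 25 \left(151 - 1285\right) = 25 \left(-1134\right) = -28350$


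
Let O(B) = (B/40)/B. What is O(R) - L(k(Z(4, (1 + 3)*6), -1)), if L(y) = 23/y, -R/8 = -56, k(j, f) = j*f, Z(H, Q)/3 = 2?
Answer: 463/120 ≈ 3.8583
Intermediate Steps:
Z(H, Q) = 6 (Z(H, Q) = 3*2 = 6)
k(j, f) = f*j
R = 448 (R = -8*(-56) = 448)
O(B) = 1/40 (O(B) = (B*(1/40))/B = (B/40)/B = 1/40)
O(R) - L(k(Z(4, (1 + 3)*6), -1)) = 1/40 - 23/((-1*6)) = 1/40 - 23/(-6) = 1/40 - 23*(-1)/6 = 1/40 - 1*(-23/6) = 1/40 + 23/6 = 463/120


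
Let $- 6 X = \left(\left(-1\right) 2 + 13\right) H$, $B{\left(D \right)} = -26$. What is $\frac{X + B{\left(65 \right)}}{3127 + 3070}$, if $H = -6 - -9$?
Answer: $- \frac{63}{12394} \approx -0.0050831$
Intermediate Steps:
$H = 3$ ($H = -6 + 9 = 3$)
$X = - \frac{11}{2}$ ($X = - \frac{\left(\left(-1\right) 2 + 13\right) 3}{6} = - \frac{\left(-2 + 13\right) 3}{6} = - \frac{11 \cdot 3}{6} = \left(- \frac{1}{6}\right) 33 = - \frac{11}{2} \approx -5.5$)
$\frac{X + B{\left(65 \right)}}{3127 + 3070} = \frac{- \frac{11}{2} - 26}{3127 + 3070} = - \frac{63}{2 \cdot 6197} = \left(- \frac{63}{2}\right) \frac{1}{6197} = - \frac{63}{12394}$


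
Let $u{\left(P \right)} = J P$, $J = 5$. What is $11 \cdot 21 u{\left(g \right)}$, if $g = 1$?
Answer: $1155$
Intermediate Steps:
$u{\left(P \right)} = 5 P$
$11 \cdot 21 u{\left(g \right)} = 11 \cdot 21 \cdot 5 \cdot 1 = 231 \cdot 5 = 1155$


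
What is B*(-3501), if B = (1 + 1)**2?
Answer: -14004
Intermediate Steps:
B = 4 (B = 2**2 = 4)
B*(-3501) = 4*(-3501) = -14004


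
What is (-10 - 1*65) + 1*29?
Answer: -46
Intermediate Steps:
(-10 - 1*65) + 1*29 = (-10 - 65) + 29 = -75 + 29 = -46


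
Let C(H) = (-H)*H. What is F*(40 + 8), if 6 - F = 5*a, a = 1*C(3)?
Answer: 2448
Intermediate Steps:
C(H) = -H²
a = -9 (a = 1*(-1*3²) = 1*(-1*9) = 1*(-9) = -9)
F = 51 (F = 6 - 5*(-9) = 6 - 1*(-45) = 6 + 45 = 51)
F*(40 + 8) = 51*(40 + 8) = 51*48 = 2448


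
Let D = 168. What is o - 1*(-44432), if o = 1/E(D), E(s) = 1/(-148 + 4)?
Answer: 44288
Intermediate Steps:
E(s) = -1/144 (E(s) = 1/(-144) = -1/144)
o = -144 (o = 1/(-1/144) = -144)
o - 1*(-44432) = -144 - 1*(-44432) = -144 + 44432 = 44288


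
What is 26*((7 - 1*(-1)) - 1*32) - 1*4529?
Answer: -5153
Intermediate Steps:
26*((7 - 1*(-1)) - 1*32) - 1*4529 = 26*((7 + 1) - 32) - 4529 = 26*(8 - 32) - 4529 = 26*(-24) - 4529 = -624 - 4529 = -5153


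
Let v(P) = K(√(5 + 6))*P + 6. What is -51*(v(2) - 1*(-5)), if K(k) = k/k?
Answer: -663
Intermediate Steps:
K(k) = 1
v(P) = 6 + P (v(P) = 1*P + 6 = P + 6 = 6 + P)
-51*(v(2) - 1*(-5)) = -51*((6 + 2) - 1*(-5)) = -51*(8 + 5) = -51*13 = -663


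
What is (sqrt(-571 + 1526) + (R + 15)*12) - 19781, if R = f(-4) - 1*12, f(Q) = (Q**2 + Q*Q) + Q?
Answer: -19409 + sqrt(955) ≈ -19378.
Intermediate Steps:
f(Q) = Q + 2*Q**2 (f(Q) = (Q**2 + Q**2) + Q = 2*Q**2 + Q = Q + 2*Q**2)
R = 16 (R = -4*(1 + 2*(-4)) - 1*12 = -4*(1 - 8) - 12 = -4*(-7) - 12 = 28 - 12 = 16)
(sqrt(-571 + 1526) + (R + 15)*12) - 19781 = (sqrt(-571 + 1526) + (16 + 15)*12) - 19781 = (sqrt(955) + 31*12) - 19781 = (sqrt(955) + 372) - 19781 = (372 + sqrt(955)) - 19781 = -19409 + sqrt(955)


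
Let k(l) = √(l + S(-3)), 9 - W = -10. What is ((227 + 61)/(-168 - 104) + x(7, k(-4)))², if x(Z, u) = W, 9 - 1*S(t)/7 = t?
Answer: 93025/289 ≈ 321.89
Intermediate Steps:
W = 19 (W = 9 - 1*(-10) = 9 + 10 = 19)
S(t) = 63 - 7*t
k(l) = √(84 + l) (k(l) = √(l + (63 - 7*(-3))) = √(l + (63 + 21)) = √(l + 84) = √(84 + l))
x(Z, u) = 19
((227 + 61)/(-168 - 104) + x(7, k(-4)))² = ((227 + 61)/(-168 - 104) + 19)² = (288/(-272) + 19)² = (288*(-1/272) + 19)² = (-18/17 + 19)² = (305/17)² = 93025/289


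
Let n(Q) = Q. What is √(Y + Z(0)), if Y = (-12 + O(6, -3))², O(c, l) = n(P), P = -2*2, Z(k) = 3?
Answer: √259 ≈ 16.093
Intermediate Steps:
P = -4
O(c, l) = -4
Y = 256 (Y = (-12 - 4)² = (-16)² = 256)
√(Y + Z(0)) = √(256 + 3) = √259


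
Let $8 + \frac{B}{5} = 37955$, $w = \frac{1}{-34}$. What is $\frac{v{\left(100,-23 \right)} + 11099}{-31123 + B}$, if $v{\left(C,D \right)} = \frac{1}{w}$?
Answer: $\frac{11065}{158612} \approx 0.069761$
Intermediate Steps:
$w = - \frac{1}{34} \approx -0.029412$
$B = 189735$ ($B = -40 + 5 \cdot 37955 = -40 + 189775 = 189735$)
$v{\left(C,D \right)} = -34$ ($v{\left(C,D \right)} = \frac{1}{- \frac{1}{34}} = -34$)
$\frac{v{\left(100,-23 \right)} + 11099}{-31123 + B} = \frac{-34 + 11099}{-31123 + 189735} = \frac{11065}{158612}$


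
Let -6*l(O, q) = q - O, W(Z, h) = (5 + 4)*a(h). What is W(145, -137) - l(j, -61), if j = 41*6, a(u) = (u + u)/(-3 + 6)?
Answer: -5239/6 ≈ -873.17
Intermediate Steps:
a(u) = 2*u/3 (a(u) = (2*u)/3 = (2*u)*(1/3) = 2*u/3)
j = 246
W(Z, h) = 6*h (W(Z, h) = (5 + 4)*(2*h/3) = 9*(2*h/3) = 6*h)
l(O, q) = -q/6 + O/6 (l(O, q) = -(q - O)/6 = -q/6 + O/6)
W(145, -137) - l(j, -61) = 6*(-137) - (-1/6*(-61) + (1/6)*246) = -822 - (61/6 + 41) = -822 - 1*307/6 = -822 - 307/6 = -5239/6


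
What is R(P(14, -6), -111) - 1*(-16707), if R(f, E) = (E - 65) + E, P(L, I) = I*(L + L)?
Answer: 16420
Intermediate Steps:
P(L, I) = 2*I*L (P(L, I) = I*(2*L) = 2*I*L)
R(f, E) = -65 + 2*E (R(f, E) = (-65 + E) + E = -65 + 2*E)
R(P(14, -6), -111) - 1*(-16707) = (-65 + 2*(-111)) - 1*(-16707) = (-65 - 222) + 16707 = -287 + 16707 = 16420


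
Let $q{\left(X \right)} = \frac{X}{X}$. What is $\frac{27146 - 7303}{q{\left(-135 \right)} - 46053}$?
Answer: $- \frac{19843}{46052} \approx -0.43088$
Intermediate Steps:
$q{\left(X \right)} = 1$
$\frac{27146 - 7303}{q{\left(-135 \right)} - 46053} = \frac{27146 - 7303}{1 - 46053} = \frac{19843}{-46052} = 19843 \left(- \frac{1}{46052}\right) = - \frac{19843}{46052}$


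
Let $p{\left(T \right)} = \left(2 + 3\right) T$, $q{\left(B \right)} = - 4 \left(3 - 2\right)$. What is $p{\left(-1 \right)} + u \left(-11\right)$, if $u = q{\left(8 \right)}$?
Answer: $39$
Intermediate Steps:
$q{\left(B \right)} = -4$ ($q{\left(B \right)} = \left(-4\right) 1 = -4$)
$p{\left(T \right)} = 5 T$
$u = -4$
$p{\left(-1 \right)} + u \left(-11\right) = 5 \left(-1\right) - -44 = -5 + 44 = 39$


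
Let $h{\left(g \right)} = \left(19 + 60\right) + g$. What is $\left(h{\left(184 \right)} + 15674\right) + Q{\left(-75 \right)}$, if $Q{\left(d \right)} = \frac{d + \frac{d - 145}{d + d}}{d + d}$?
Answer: $\frac{35859353}{2250} \approx 15937.0$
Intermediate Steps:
$h{\left(g \right)} = 79 + g$
$Q{\left(d \right)} = \frac{d + \frac{-145 + d}{2 d}}{2 d}$
$\left(h{\left(184 \right)} + 15674\right) + Q{\left(-75 \right)} = \left(\left(79 + 184\right) + 15674\right) + \frac{-145 - 75 + 2 \left(-75\right)^{2}}{4 \cdot 5625} = \left(263 + 15674\right) + \frac{1}{4} \cdot \frac{1}{5625} \left(-145 - 75 + 2 \cdot 5625\right) = 15937 + \frac{1}{4} \cdot \frac{1}{5625} \left(-145 - 75 + 11250\right) = 15937 + \frac{1}{4} \cdot \frac{1}{5625} \cdot 11030 = 15937 + \frac{1103}{2250} = \frac{35859353}{2250}$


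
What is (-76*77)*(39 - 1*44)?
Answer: 29260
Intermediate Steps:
(-76*77)*(39 - 1*44) = -5852*(39 - 44) = -5852*(-5) = 29260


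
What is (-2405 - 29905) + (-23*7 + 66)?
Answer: -32405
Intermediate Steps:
(-2405 - 29905) + (-23*7 + 66) = -32310 + (-161 + 66) = -32310 - 95 = -32405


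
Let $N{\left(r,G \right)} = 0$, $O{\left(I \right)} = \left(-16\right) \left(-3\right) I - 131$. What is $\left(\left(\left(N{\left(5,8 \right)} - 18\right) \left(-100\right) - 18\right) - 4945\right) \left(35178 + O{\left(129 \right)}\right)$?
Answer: $-130438957$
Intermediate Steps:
$O{\left(I \right)} = -131 + 48 I$ ($O{\left(I \right)} = 48 I - 131 = -131 + 48 I$)
$\left(\left(\left(N{\left(5,8 \right)} - 18\right) \left(-100\right) - 18\right) - 4945\right) \left(35178 + O{\left(129 \right)}\right) = \left(\left(\left(0 - 18\right) \left(-100\right) - 18\right) - 4945\right) \left(35178 + \left(-131 + 48 \cdot 129\right)\right) = \left(\left(\left(-18\right) \left(-100\right) - 18\right) + \left(-17484 + 12539\right)\right) \left(35178 + \left(-131 + 6192\right)\right) = \left(\left(1800 - 18\right) - 4945\right) \left(35178 + 6061\right) = \left(1782 - 4945\right) 41239 = \left(-3163\right) 41239 = -130438957$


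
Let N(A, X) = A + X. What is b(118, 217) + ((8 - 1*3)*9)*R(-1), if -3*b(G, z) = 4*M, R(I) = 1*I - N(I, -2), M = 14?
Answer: 214/3 ≈ 71.333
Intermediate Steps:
R(I) = 2 (R(I) = 1*I - (I - 2) = I - (-2 + I) = I + (2 - I) = 2)
b(G, z) = -56/3 (b(G, z) = -4*14/3 = -⅓*56 = -56/3)
b(118, 217) + ((8 - 1*3)*9)*R(-1) = -56/3 + ((8 - 1*3)*9)*2 = -56/3 + ((8 - 3)*9)*2 = -56/3 + (5*9)*2 = -56/3 + 45*2 = -56/3 + 90 = 214/3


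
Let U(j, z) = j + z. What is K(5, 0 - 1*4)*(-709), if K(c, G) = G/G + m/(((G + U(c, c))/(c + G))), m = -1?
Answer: -3545/6 ≈ -590.83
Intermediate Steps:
K(c, G) = 1 - (G + c)/(G + 2*c) (K(c, G) = G/G - 1/((G + (c + c))/(c + G)) = 1 - 1/((G + 2*c)/(G + c)) = 1 - (G + c)/(G + 2*c))
K(5, 0 - 1*4)*(-709) = (5/((0 - 1*4) + 2*5))*(-709) = (5/((0 - 4) + 10))*(-709) = (5/(-4 + 10))*(-709) = (5/6)*(-709) = (5*(⅙))*(-709) = (⅚)*(-709) = -3545/6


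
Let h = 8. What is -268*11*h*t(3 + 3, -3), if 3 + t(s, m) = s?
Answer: -70752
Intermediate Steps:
t(s, m) = -3 + s
-268*11*h*t(3 + 3, -3) = -268*11*8*(-3 + (3 + 3)) = -23584*(-3 + 6) = -23584*3 = -268*264 = -70752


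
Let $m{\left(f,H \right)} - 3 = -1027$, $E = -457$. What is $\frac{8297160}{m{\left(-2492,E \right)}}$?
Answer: $- \frac{1037145}{128} \approx -8102.7$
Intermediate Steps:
$m{\left(f,H \right)} = -1024$ ($m{\left(f,H \right)} = 3 - 1027 = -1024$)
$\frac{8297160}{m{\left(-2492,E \right)}} = \frac{8297160}{-1024} = 8297160 \left(- \frac{1}{1024}\right) = - \frac{1037145}{128}$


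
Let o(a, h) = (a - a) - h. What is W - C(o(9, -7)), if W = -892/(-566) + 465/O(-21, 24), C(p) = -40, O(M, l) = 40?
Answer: 120447/2264 ≈ 53.201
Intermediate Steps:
o(a, h) = -h (o(a, h) = 0 - h = -h)
W = 29887/2264 (W = -892/(-566) + 465/40 = -892*(-1/566) + 465*(1/40) = 446/283 + 93/8 = 29887/2264 ≈ 13.201)
W - C(o(9, -7)) = 29887/2264 - 1*(-40) = 29887/2264 + 40 = 120447/2264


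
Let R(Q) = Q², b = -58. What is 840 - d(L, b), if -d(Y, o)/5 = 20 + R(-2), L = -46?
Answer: 960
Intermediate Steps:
d(Y, o) = -120 (d(Y, o) = -5*(20 + (-2)²) = -5*(20 + 4) = -5*24 = -120)
840 - d(L, b) = 840 - 1*(-120) = 840 + 120 = 960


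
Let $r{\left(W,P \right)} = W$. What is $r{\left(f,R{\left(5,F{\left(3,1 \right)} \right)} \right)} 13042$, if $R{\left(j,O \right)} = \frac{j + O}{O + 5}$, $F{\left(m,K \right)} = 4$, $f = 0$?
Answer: $0$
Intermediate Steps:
$R{\left(j,O \right)} = \frac{O + j}{5 + O}$
$r{\left(f,R{\left(5,F{\left(3,1 \right)} \right)} \right)} 13042 = 0 \cdot 13042 = 0$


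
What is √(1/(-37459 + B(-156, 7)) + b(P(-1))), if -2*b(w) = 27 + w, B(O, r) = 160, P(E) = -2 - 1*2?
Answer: I*√63996057642/74598 ≈ 3.3912*I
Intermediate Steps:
P(E) = -4 (P(E) = -2 - 2 = -4)
b(w) = -27/2 - w/2 (b(w) = -(27 + w)/2 = -27/2 - w/2)
√(1/(-37459 + B(-156, 7)) + b(P(-1))) = √(1/(-37459 + 160) + (-27/2 - ½*(-4))) = √(1/(-37299) + (-27/2 + 2)) = √(-1/37299 - 23/2) = √(-857879/74598) = I*√63996057642/74598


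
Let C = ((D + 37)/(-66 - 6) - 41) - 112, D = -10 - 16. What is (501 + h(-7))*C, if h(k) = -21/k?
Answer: -77189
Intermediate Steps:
D = -26
C = -11027/72 (C = ((-26 + 37)/(-66 - 6) - 41) - 112 = (11/(-72) - 41) - 112 = (11*(-1/72) - 41) - 112 = (-11/72 - 41) - 112 = -2963/72 - 112 = -11027/72 ≈ -153.15)
(501 + h(-7))*C = (501 - 21/(-7))*(-11027/72) = (501 - 21*(-⅐))*(-11027/72) = (501 + 3)*(-11027/72) = 504*(-11027/72) = -77189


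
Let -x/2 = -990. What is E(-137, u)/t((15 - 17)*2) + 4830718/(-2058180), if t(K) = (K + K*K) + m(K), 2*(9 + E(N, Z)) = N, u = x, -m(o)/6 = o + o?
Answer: -14978401/4116360 ≈ -3.6387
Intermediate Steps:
x = 1980 (x = -2*(-990) = 1980)
m(o) = -12*o (m(o) = -6*(o + o) = -12*o)
u = 1980
E(N, Z) = -9 + N/2
t(K) = K² - 11*K (t(K) = (K + K*K) - 12*K = (K + K²) - 12*K = K² - 11*K)
E(-137, u)/t((15 - 17)*2) + 4830718/(-2058180) = (-9 + (½)*(-137))/((((15 - 17)*2)*(-11 + (15 - 17)*2))) + 4830718/(-2058180) = (-9 - 137/2)/(((-2*2)*(-11 - 2*2))) + 4830718*(-1/2058180) = -155*(-1/(4*(-11 - 4)))/2 - 2415359/1029090 = -155/(2*((-4*(-15)))) - 2415359/1029090 = -155/2/60 - 2415359/1029090 = -155/2*1/60 - 2415359/1029090 = -31/24 - 2415359/1029090 = -14978401/4116360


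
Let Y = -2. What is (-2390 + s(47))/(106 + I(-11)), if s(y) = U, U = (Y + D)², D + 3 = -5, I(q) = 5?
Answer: -2290/111 ≈ -20.631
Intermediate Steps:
D = -8 (D = -3 - 5 = -8)
U = 100 (U = (-2 - 8)² = (-10)² = 100)
s(y) = 100
(-2390 + s(47))/(106 + I(-11)) = (-2390 + 100)/(106 + 5) = -2290/111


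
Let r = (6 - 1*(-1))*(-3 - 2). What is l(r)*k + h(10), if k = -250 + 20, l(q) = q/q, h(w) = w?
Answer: -220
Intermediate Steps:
r = -35 (r = (6 + 1)*(-5) = 7*(-5) = -35)
l(q) = 1
k = -230
l(r)*k + h(10) = 1*(-230) + 10 = -230 + 10 = -220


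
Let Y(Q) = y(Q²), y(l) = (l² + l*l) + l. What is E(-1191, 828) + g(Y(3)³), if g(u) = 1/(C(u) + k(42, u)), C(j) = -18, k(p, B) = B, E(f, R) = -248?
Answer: -1240047863/5000193 ≈ -248.00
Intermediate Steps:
y(l) = l + 2*l² (y(l) = (l² + l²) + l = 2*l² + l = l + 2*l²)
Y(Q) = Q²*(1 + 2*Q²)
g(u) = 1/(-18 + u)
E(-1191, 828) + g(Y(3)³) = -248 + 1/(-18 + (3² + 2*3⁴)³) = -248 + 1/(-18 + (9 + 2*81)³) = -248 + 1/(-18 + (9 + 162)³) = -248 + 1/(-18 + 171³) = -248 + 1/(-18 + 5000211) = -248 + 1/5000193 = -1240047863/5000193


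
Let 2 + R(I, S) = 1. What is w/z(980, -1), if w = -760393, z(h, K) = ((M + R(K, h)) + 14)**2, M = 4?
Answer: -44729/17 ≈ -2631.1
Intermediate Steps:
R(I, S) = -1 (R(I, S) = -2 + 1 = -1)
z(h, K) = 289 (z(h, K) = ((4 - 1) + 14)**2 = (3 + 14)**2 = 17**2 = 289)
w/z(980, -1) = -760393/289 = -760393*1/289 = -44729/17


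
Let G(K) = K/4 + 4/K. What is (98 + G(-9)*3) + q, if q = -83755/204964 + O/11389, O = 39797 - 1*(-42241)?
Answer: 338634858991/3501502494 ≈ 96.711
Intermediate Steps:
O = 82038 (O = 39797 + 42241 = 82038)
G(K) = 4/K + K/4 (G(K) = K*(¼) + 4/K = K/4 + 4/K = 4/K + K/4)
q = 15860950937/2334334996 (q = -83755/204964 + 82038/11389 = 15860950937/2334334996 ≈ 6.7946)
(98 + G(-9)*3) + q = (98 + (4/(-9) + (¼)*(-9))*3) + 15860950937/2334334996 = (98 + (4*(-⅑) - 9/4)*3) + 15860950937/2334334996 = (98 + (-4/9 - 9/4)*3) + 15860950937/2334334996 = (98 - 97/36*3) + 15860950937/2334334996 = (98 - 97/12) + 15860950937/2334334996 = 1079/12 + 15860950937/2334334996 = 338634858991/3501502494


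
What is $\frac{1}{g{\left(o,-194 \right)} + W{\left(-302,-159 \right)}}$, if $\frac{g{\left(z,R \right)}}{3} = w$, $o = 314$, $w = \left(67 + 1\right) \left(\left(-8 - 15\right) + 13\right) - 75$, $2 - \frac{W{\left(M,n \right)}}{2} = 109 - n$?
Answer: $- \frac{1}{2797} \approx -0.00035753$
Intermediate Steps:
$W{\left(M,n \right)} = -214 + 2 n$ ($W{\left(M,n \right)} = 4 - 2 \left(109 - n\right) = 4 + \left(-218 + 2 n\right) = -214 + 2 n$)
$w = -755$ ($w = 68 \left(\left(-8 - 15\right) + 13\right) - 75 = 68 \left(-23 + 13\right) - 75 = 68 \left(-10\right) - 75 = -680 - 75 = -755$)
$g{\left(z,R \right)} = -2265$ ($g{\left(z,R \right)} = 3 \left(-755\right) = -2265$)
$\frac{1}{g{\left(o,-194 \right)} + W{\left(-302,-159 \right)}} = \frac{1}{-2265 + \left(-214 + 2 \left(-159\right)\right)} = \frac{1}{-2265 - 532} = \frac{1}{-2797} = - \frac{1}{2797}$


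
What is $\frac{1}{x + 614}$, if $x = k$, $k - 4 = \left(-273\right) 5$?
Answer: $- \frac{1}{747} \approx -0.0013387$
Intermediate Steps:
$k = -1361$ ($k = 4 - 1365 = -1361$)
$x = -1361$
$\frac{1}{x + 614} = \frac{1}{-1361 + 614} = \frac{1}{-747} = - \frac{1}{747}$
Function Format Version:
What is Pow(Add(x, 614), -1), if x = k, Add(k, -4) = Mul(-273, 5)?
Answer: Rational(-1, 747) ≈ -0.0013387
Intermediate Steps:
k = -1361 (k = Add(4, Mul(-273, 5)) = Add(4, -1365) = -1361)
x = -1361
Pow(Add(x, 614), -1) = Pow(Add(-1361, 614), -1) = Pow(-747, -1) = Rational(-1, 747)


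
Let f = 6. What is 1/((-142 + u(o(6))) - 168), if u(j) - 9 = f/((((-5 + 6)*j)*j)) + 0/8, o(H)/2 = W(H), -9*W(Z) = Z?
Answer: -8/2381 ≈ -0.0033599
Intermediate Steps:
W(Z) = -Z/9
o(H) = -2*H/9 (o(H) = 2*(-H/9) = -2*H/9)
u(j) = 9 + 6/j² (u(j) = 9 + (6/((((-5 + 6)*j)*j)) + 0/8) = 9 + (6/(((1*j)*j)) + 0*(⅛)) = 9 + (6/((j*j)) + 0) = 9 + (6/(j²) + 0) = 9 + (6/j² + 0) = 9 + 6/j²)
1/((-142 + u(o(6))) - 168) = 1/((-142 + (9 + 6/(-2/9*6)²)) - 168) = 1/((-142 + (9 + 6/(-4/3)²)) - 168) = 1/((-142 + (9 + 6*(9/16))) - 168) = 1/((-142 + (9 + 27/8)) - 168) = 1/((-142 + 99/8) - 168) = 1/(-1037/8 - 168) = 1/(-2381/8) = -8/2381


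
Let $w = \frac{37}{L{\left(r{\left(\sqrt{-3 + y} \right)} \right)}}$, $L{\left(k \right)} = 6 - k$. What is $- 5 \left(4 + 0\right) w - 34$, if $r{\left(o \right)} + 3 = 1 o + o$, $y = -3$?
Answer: $- \frac{682}{7} - \frac{296 i \sqrt{6}}{21} \approx -97.429 - 34.526 i$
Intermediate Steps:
$r{\left(o \right)} = -3 + 2 o$ ($r{\left(o \right)} = -3 + \left(1 o + o\right) = -3 + \left(o + o\right) = -3 + 2 o$)
$w = \frac{37}{9 - 2 i \sqrt{6}}$ ($w = \frac{37}{6 - \left(-3 + 2 \sqrt{-3 - 3}\right)} = \frac{37}{6 - \left(-3 + 2 \sqrt{-6}\right)} = \frac{37}{6 - \left(-3 + 2 i \sqrt{6}\right)} = \frac{37}{6 + \left(3 - 2 i \sqrt{6}\right)} = \frac{37}{9 - 2 i \sqrt{6}} \approx 3.1714 + 1.7263 i$)
$- 5 \left(4 + 0\right) w - 34 = - 5 \left(4 + 0\right) \left(\frac{111}{35} + \frac{74 i \sqrt{6}}{105}\right) - 34 = \left(-5\right) 4 \left(\frac{111}{35} + \frac{74 i \sqrt{6}}{105}\right) - 34 = - 20 \left(\frac{111}{35} + \frac{74 i \sqrt{6}}{105}\right) - 34 = \left(- \frac{444}{7} - \frac{296 i \sqrt{6}}{21}\right) - 34 = - \frac{682}{7} - \frac{296 i \sqrt{6}}{21}$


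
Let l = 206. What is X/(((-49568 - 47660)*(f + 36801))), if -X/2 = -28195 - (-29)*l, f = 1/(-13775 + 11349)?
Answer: -26954073/2170110122075 ≈ -1.2421e-5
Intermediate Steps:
f = -1/2426 (f = 1/(-2426) = -1/2426 ≈ -0.00041220)
X = 44442 (X = -2*(-28195 - (-29)*206) = -2*(-28195 - 1*(-5974)) = -2*(-28195 + 5974) = -2*(-22221) = 44442)
X/(((-49568 - 47660)*(f + 36801))) = 44442/(((-49568 - 47660)*(-1/2426 + 36801))) = 44442/((-97228*89279225/2426)) = 44442/(-4340220244150/1213) = 44442*(-1213/4340220244150) = -26954073/2170110122075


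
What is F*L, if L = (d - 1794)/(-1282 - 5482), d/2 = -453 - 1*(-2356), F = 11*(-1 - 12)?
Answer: 71929/1691 ≈ 42.536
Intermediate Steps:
F = -143 (F = 11*(-13) = -143)
d = 3806 (d = 2*(-453 - 1*(-2356)) = 2*(-453 + 2356) = 2*1903 = 3806)
L = -503/1691 (L = (3806 - 1794)/(-1282 - 5482) = 2012/(-6764) = 2012*(-1/6764) = -503/1691 ≈ -0.29746)
F*L = -143*(-503/1691) = 71929/1691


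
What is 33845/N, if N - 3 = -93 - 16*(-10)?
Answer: 967/2 ≈ 483.50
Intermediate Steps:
N = 70 (N = 3 + (-93 - 16*(-10)) = 3 + (-93 + 160) = 3 + 67 = 70)
33845/N = 33845/70 = 33845*(1/70) = 967/2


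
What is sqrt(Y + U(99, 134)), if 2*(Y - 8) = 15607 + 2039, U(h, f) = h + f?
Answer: 2*sqrt(2266) ≈ 95.205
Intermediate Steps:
U(h, f) = f + h
Y = 8831 (Y = 8 + (15607 + 2039)/2 = 8 + (1/2)*17646 = 8 + 8823 = 8831)
sqrt(Y + U(99, 134)) = sqrt(8831 + (134 + 99)) = sqrt(8831 + 233) = sqrt(9064) = 2*sqrt(2266)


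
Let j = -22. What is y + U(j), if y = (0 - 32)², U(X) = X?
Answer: 1002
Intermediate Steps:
y = 1024 (y = (-32)² = 1024)
y + U(j) = 1024 - 22 = 1002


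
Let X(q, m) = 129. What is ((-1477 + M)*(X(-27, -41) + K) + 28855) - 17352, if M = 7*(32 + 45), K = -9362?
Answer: 8672057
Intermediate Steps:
M = 539 (M = 7*77 = 539)
((-1477 + M)*(X(-27, -41) + K) + 28855) - 17352 = ((-1477 + 539)*(129 - 9362) + 28855) - 17352 = (-938*(-9233) + 28855) - 17352 = (8660554 + 28855) - 17352 = 8689409 - 17352 = 8672057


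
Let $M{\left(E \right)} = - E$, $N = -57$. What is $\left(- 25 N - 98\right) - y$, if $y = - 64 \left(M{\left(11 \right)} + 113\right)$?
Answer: $7855$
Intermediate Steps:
$y = -6528$ ($y = - 64 \left(\left(-1\right) 11 + 113\right) = - 64 \left(-11 + 113\right) = \left(-64\right) 102 = -6528$)
$\left(- 25 N - 98\right) - y = \left(\left(-25\right) \left(-57\right) - 98\right) - -6528 = \left(1425 - 98\right) + 6528 = 1327 + 6528 = 7855$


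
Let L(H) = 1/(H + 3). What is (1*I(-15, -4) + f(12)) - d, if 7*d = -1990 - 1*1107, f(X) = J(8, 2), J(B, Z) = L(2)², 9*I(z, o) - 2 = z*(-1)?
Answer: 699863/1575 ≈ 444.36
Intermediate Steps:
I(z, o) = 2/9 - z/9 (I(z, o) = 2/9 + (z*(-1))/9 = 2/9 + (-z)/9 = 2/9 - z/9)
L(H) = 1/(3 + H)
J(B, Z) = 1/25 (J(B, Z) = (1/(3 + 2))² = (1/5)² = (⅕)² = 1/25)
f(X) = 1/25
d = -3097/7 (d = (-1990 - 1*1107)/7 = (-1990 - 1107)/7 = (⅐)*(-3097) = -3097/7 ≈ -442.43)
(1*I(-15, -4) + f(12)) - d = (1*(2/9 - ⅑*(-15)) + 1/25) - 1*(-3097/7) = (1*(2/9 + 5/3) + 1/25) + 3097/7 = (1*(17/9) + 1/25) + 3097/7 = (17/9 + 1/25) + 3097/7 = 434/225 + 3097/7 = 699863/1575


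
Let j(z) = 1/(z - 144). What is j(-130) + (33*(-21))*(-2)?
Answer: 379763/274 ≈ 1386.0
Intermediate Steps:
j(z) = 1/(-144 + z)
j(-130) + (33*(-21))*(-2) = 1/(-144 - 130) + (33*(-21))*(-2) = 1/(-274) - 693*(-2) = -1/274 + 1386 = 379763/274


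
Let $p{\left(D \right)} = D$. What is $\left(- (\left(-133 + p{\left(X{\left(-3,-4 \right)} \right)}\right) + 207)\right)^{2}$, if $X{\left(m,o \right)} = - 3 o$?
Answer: $7396$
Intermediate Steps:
$\left(- (\left(-133 + p{\left(X{\left(-3,-4 \right)} \right)}\right) + 207)\right)^{2} = \left(- (\left(-133 - -12\right) + 207)\right)^{2} = \left(- (\left(-133 + 12\right) + 207)\right)^{2} = \left(- (-121 + 207)\right)^{2} = \left(\left(-1\right) 86\right)^{2} = \left(-86\right)^{2} = 7396$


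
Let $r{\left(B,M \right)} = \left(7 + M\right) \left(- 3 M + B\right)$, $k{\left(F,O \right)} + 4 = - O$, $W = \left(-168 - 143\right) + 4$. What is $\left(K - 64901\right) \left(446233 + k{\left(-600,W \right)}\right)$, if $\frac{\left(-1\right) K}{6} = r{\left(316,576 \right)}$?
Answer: $2176539261400$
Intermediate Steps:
$W = -307$ ($W = -311 + 4 = -307$)
$k{\left(F,O \right)} = -4 - O$
$r{\left(B,M \right)} = \left(7 + M\right) \left(B - 3 M\right)$
$K = 4939176$ ($K = - 6 \left(\left(-21\right) 576 - 3 \cdot 576^{2} + 7 \cdot 316 + 316 \cdot 576\right) = - 6 \left(-12096 - 995328 + 2212 + 182016\right) = \left(-6\right) \left(-823196\right) = 4939176$)
$\left(K - 64901\right) \left(446233 + k{\left(-600,W \right)}\right) = \left(4939176 - 64901\right) \left(446233 - -303\right) = 4874275 \left(446233 + \left(-4 + 307\right)\right) = 4874275 \left(446233 + 303\right) = 4874275 \cdot 446536 = 2176539261400$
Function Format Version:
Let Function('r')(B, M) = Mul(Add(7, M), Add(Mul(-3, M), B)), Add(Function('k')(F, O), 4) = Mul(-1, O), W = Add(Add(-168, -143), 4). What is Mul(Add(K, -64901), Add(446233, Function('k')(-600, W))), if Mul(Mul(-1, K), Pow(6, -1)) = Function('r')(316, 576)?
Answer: 2176539261400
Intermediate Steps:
W = -307 (W = Add(-311, 4) = -307)
Function('k')(F, O) = Add(-4, Mul(-1, O))
Function('r')(B, M) = Mul(Add(7, M), Add(B, Mul(-3, M)))
K = 4939176 (K = Mul(-6, Add(Mul(-21, 576), Mul(-3, Pow(576, 2)), Mul(7, 316), Mul(316, 576))) = Mul(-6, Add(-12096, Mul(-3, 331776), 2212, 182016)) = Mul(-6, Add(-12096, -995328, 2212, 182016)) = Mul(-6, -823196) = 4939176)
Mul(Add(K, -64901), Add(446233, Function('k')(-600, W))) = Mul(Add(4939176, -64901), Add(446233, Add(-4, Mul(-1, -307)))) = Mul(4874275, Add(446233, Add(-4, 307))) = Mul(4874275, Add(446233, 303)) = Mul(4874275, 446536) = 2176539261400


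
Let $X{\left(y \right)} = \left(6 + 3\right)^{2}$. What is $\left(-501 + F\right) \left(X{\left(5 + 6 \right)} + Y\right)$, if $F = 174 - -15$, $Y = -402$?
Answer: $100152$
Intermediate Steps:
$X{\left(y \right)} = 81$ ($X{\left(y \right)} = 9^{2} = 81$)
$F = 189$ ($F = 174 + 15 = 189$)
$\left(-501 + F\right) \left(X{\left(5 + 6 \right)} + Y\right) = \left(-501 + 189\right) \left(81 - 402\right) = \left(-312\right) \left(-321\right) = 100152$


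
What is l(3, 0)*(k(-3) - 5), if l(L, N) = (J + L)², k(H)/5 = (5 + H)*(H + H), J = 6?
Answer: -5265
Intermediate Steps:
k(H) = 10*H*(5 + H) (k(H) = 5*((5 + H)*(H + H)) = 5*((5 + H)*(2*H)) = 5*(2*H*(5 + H)) = 10*H*(5 + H))
l(L, N) = (6 + L)²
l(3, 0)*(k(-3) - 5) = (6 + 3)²*(10*(-3)*(5 - 3) - 5) = 9²*(10*(-3)*2 - 5) = 81*(-60 - 5) = 81*(-65) = -5265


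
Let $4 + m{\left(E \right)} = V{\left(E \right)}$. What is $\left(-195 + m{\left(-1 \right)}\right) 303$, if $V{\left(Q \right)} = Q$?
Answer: $-60600$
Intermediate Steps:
$m{\left(E \right)} = -4 + E$
$\left(-195 + m{\left(-1 \right)}\right) 303 = \left(-195 - 5\right) 303 = \left(-200\right) 303 = -60600$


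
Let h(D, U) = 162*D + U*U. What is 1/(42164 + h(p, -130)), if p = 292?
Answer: 1/106368 ≈ 9.4013e-6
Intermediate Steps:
h(D, U) = U² + 162*D (h(D, U) = 162*D + U² = U² + 162*D)
1/(42164 + h(p, -130)) = 1/(42164 + ((-130)² + 162*292)) = 1/(42164 + (16900 + 47304)) = 1/(42164 + 64204) = 1/106368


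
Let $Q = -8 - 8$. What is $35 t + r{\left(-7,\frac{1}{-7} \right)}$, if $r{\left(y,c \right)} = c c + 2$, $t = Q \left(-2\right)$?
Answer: $\frac{54979}{49} \approx 1122.0$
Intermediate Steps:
$Q = -16$
$t = 32$ ($t = \left(-16\right) \left(-2\right) = 32$)
$r{\left(y,c \right)} = 2 + c^{2}$ ($r{\left(y,c \right)} = c^{2} + 2 = 2 + c^{2}$)
$35 t + r{\left(-7,\frac{1}{-7} \right)} = 35 \cdot 32 + \left(2 + \left(\frac{1}{-7}\right)^{2}\right) = 1120 + \left(2 + \left(- \frac{1}{7}\right)^{2}\right) = 1120 + \left(2 + \frac{1}{49}\right) = 1120 + \frac{99}{49} = \frac{54979}{49}$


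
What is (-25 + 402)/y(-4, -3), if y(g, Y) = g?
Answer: -377/4 ≈ -94.250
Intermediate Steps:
(-25 + 402)/y(-4, -3) = (-25 + 402)/(-4) = 377*(-¼) = -377/4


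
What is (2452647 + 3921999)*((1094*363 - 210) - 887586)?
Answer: -3127873051404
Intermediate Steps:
(2452647 + 3921999)*((1094*363 - 210) - 887586) = 6374646*((397122 - 210) - 887586) = 6374646*(396912 - 887586) = 6374646*(-490674) = -3127873051404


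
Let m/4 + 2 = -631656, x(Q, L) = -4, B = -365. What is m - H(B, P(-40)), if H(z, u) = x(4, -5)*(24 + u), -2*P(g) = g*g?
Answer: -2529736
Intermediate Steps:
m = -2526632 (m = -8 + 4*(-631656) = -8 - 2526624 = -2526632)
P(g) = -g²/2 (P(g) = -g*g/2 = -g²/2)
H(z, u) = -96 - 4*u (H(z, u) = -4*(24 + u) = -96 - 4*u)
m - H(B, P(-40)) = -2526632 - (-96 - (-2)*(-40)²) = -2526632 - (-96 - (-2)*1600) = -2526632 - (-96 - 4*(-800)) = -2526632 - (-96 + 3200) = -2526632 - 1*3104 = -2526632 - 3104 = -2529736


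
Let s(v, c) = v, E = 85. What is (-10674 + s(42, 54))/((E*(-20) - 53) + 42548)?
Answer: -10632/40795 ≈ -0.26062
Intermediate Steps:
(-10674 + s(42, 54))/((E*(-20) - 53) + 42548) = (-10674 + 42)/((85*(-20) - 53) + 42548) = -10632/((-1700 - 53) + 42548) = -10632/(-1753 + 42548) = -10632/40795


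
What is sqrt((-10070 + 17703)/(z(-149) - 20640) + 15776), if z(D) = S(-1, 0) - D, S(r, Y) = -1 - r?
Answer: sqrt(6623887526053)/20491 ≈ 125.60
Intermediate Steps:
z(D) = -D (z(D) = (-1 - 1*(-1)) - D = (-1 + 1) - D = 0 - D = -D)
sqrt((-10070 + 17703)/(z(-149) - 20640) + 15776) = sqrt((-10070 + 17703)/(-1*(-149) - 20640) + 15776) = sqrt(7633/(149 - 20640) + 15776) = sqrt(7633/(-20491) + 15776) = sqrt(7633*(-1/20491) + 15776) = sqrt(-7633/20491 + 15776) = sqrt(323258383/20491) = sqrt(6623887526053)/20491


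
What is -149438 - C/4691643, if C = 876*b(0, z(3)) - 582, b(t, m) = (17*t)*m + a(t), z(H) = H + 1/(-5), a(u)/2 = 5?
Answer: -233703251604/1563881 ≈ -1.4944e+5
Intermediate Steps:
a(u) = 10 (a(u) = 2*5 = 10)
z(H) = -1/5 + H (z(H) = H - 1/5 = -1/5 + H)
b(t, m) = 10 + 17*m*t (b(t, m) = (17*t)*m + 10 = 17*m*t + 10 = 10 + 17*m*t)
C = 8178 (C = 876*(10 + 17*(-1/5 + 3)*0) - 582 = 876*(10 + 17*(14/5)*0) - 582 = 876*(10 + 0) - 582 = 876*10 - 582 = 8760 - 582 = 8178)
-149438 - C/4691643 = -149438 - 8178/4691643 = -149438 - 1*2726/1563881 = -149438 - 2726/1563881 = -233703251604/1563881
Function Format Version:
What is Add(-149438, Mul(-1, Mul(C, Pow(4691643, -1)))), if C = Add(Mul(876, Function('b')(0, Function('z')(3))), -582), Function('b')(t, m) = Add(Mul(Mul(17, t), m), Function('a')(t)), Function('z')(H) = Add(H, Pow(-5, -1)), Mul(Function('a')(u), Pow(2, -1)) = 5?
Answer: Rational(-233703251604, 1563881) ≈ -1.4944e+5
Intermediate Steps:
Function('a')(u) = 10 (Function('a')(u) = Mul(2, 5) = 10)
Function('z')(H) = Add(Rational(-1, 5), H) (Function('z')(H) = Add(H, Rational(-1, 5)) = Add(Rational(-1, 5), H))
Function('b')(t, m) = Add(10, Mul(17, m, t)) (Function('b')(t, m) = Add(Mul(Mul(17, t), m), 10) = Add(Mul(17, m, t), 10) = Add(10, Mul(17, m, t)))
C = 8178 (C = Add(Mul(876, Add(10, Mul(17, Add(Rational(-1, 5), 3), 0))), -582) = Add(Mul(876, Add(10, Mul(17, Rational(14, 5), 0))), -582) = Add(Mul(876, Add(10, 0)), -582) = Add(Mul(876, 10), -582) = Add(8760, -582) = 8178)
Add(-149438, Mul(-1, Mul(C, Pow(4691643, -1)))) = Add(-149438, Mul(-1, Mul(8178, Pow(4691643, -1)))) = Add(-149438, Mul(-1, Mul(8178, Rational(1, 4691643)))) = Add(-149438, Mul(-1, Rational(2726, 1563881))) = Add(-149438, Rational(-2726, 1563881)) = Rational(-233703251604, 1563881)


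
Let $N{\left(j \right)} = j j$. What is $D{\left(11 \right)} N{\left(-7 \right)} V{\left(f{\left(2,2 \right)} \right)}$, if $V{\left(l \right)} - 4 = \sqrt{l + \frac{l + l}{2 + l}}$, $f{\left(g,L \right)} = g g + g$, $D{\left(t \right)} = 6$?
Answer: $1176 + 147 \sqrt{30} \approx 1981.2$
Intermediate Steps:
$f{\left(g,L \right)} = g + g^{2}$ ($f{\left(g,L \right)} = g^{2} + g = g + g^{2}$)
$N{\left(j \right)} = j^{2}$
$V{\left(l \right)} = 4 + \sqrt{l + \frac{2 l}{2 + l}}$ ($V{\left(l \right)} = 4 + \sqrt{l + \frac{l + l}{2 + l}} = 4 + \sqrt{l + \frac{2 l}{2 + l}}$)
$D{\left(11 \right)} N{\left(-7 \right)} V{\left(f{\left(2,2 \right)} \right)} = 6 \left(-7\right)^{2} \left(4 + \sqrt{\frac{2 \left(1 + 2\right) \left(4 + 2 \left(1 + 2\right)\right)}{2 + 2 \left(1 + 2\right)}}\right) = 6 \cdot 49 \left(4 + \sqrt{\frac{2 \cdot 3 \left(4 + 2 \cdot 3\right)}{2 + 2 \cdot 3}}\right) = 294 \left(4 + \sqrt{\frac{6 \left(4 + 6\right)}{2 + 6}}\right) = 294 \left(4 + \sqrt{6 \cdot \frac{1}{8} \cdot 10}\right) = 294 \left(4 + \sqrt{\frac{15}{2}}\right) = 294 \left(4 + \frac{\sqrt{30}}{2}\right) = 1176 + 147 \sqrt{30}$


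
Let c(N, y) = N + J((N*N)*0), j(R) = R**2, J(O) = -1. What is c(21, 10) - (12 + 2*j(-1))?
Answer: 6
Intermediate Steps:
c(N, y) = -1 + N (c(N, y) = N - 1 = -1 + N)
c(21, 10) - (12 + 2*j(-1)) = (-1 + 21) - (12 + 2*(-1)**2) = 20 - (12 + 2*1) = 20 - (12 + 2) = 20 - 1*14 = 20 - 14 = 6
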